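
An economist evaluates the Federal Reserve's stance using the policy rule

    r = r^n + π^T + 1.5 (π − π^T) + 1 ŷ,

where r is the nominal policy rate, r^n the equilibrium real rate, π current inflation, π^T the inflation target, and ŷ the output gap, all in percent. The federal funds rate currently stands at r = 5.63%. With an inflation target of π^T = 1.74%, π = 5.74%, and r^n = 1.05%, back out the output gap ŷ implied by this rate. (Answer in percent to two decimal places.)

-3.16%

1 ŷ = 5.63 − 1.05 − 1.74 − 1.5 × (5.74 − 1.74) = -3.16
ŷ = -3.16 / 1 = -3.16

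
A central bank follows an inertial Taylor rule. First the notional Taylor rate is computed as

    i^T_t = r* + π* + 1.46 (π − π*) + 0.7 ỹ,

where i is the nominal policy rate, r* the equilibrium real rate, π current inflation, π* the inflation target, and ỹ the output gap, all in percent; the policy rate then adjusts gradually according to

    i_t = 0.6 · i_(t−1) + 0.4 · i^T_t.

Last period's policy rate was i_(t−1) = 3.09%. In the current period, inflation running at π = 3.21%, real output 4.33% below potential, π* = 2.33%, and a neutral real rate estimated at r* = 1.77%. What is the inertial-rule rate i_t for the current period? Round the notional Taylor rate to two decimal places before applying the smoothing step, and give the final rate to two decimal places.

2.79%

Output 4.33% below potential → ỹ = -4.33.
i^T_t = 1.77 + 2.33 + 1.46 × (3.21 − 2.33) + 0.7 × (-4.33)
   = 1.77 + 2.33 + 1.2848 − 3.031 = 2.35
i_t = 0.6 × 3.09 + 0.4 × 2.35 = 1.854 + 0.94 = 2.79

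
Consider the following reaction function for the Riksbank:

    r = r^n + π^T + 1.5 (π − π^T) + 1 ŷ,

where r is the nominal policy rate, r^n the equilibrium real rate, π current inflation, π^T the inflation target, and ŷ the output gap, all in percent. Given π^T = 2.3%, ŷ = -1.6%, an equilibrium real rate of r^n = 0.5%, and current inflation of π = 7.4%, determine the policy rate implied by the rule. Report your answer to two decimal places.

r = 0.5 + 2.3 + 1.5 × (7.4 − 2.3) + 1 × (-1.6)
   = 0.5 + 2.3 + 7.65 − 1.6 = 8.85

8.85%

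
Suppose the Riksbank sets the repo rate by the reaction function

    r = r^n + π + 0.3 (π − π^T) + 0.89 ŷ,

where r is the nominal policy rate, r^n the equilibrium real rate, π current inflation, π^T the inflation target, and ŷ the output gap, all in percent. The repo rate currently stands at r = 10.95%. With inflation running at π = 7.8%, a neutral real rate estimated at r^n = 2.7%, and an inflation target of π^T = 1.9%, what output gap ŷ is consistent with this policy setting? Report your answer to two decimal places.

0.89 ŷ = 10.95 − 2.7 − 7.8 − 0.3 × (7.8 − 1.9) = -1.32
ŷ = -1.32 / 0.89 = -1.48

-1.48%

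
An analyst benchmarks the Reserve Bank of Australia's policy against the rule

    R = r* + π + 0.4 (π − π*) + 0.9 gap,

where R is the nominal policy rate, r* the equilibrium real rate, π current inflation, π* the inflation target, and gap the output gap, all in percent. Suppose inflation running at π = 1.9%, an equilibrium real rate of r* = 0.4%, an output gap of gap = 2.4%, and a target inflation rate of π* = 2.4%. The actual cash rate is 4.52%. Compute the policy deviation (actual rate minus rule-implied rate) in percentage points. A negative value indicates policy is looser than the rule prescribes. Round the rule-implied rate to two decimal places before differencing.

R = 0.4 + 1.9 + 0.4 × (1.9 − 2.4) + 0.9 × 2.4
   = 0.4 + 1.9 − 0.2 + 2.16 = 4.26
Deviation = 4.52 − 4.26 = 0.26 pp.

0.26 pp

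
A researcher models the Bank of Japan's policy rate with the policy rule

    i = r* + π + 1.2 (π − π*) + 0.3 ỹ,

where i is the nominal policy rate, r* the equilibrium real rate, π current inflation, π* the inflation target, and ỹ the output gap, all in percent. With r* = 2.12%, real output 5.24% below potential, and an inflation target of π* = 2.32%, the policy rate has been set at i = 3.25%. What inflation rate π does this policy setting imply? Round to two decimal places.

2.49%

Output 5.24% below potential → ỹ = -5.24.
Collecting π: i = r* + (1 + 1.2) π − 1.2 π* + 0.3 ỹ
2.2 π = 3.25 − 2.12 + 1.2 × 2.32 − 0.3 × (-5.24) = 5.486
π = 5.486 / 2.2 = 2.49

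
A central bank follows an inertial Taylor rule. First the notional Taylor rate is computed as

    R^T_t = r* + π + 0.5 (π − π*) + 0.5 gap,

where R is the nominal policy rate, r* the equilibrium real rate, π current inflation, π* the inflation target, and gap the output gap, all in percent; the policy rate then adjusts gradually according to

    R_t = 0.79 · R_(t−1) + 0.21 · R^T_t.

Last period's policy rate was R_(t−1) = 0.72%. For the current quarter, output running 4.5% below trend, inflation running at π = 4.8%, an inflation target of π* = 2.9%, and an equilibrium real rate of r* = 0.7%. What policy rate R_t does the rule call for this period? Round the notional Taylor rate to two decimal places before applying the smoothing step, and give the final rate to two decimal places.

Output 4.5% below potential → gap = -4.5.
R^T_t = 0.7 + 4.8 + 0.5 × (4.8 − 2.9) + 0.5 × (-4.5)
   = 0.7 + 4.8 + 0.95 − 2.25 = 4.20
R_t = 0.79 × 0.72 + 0.21 × 4.20 = 0.5688 + 0.882 = 1.45

1.45%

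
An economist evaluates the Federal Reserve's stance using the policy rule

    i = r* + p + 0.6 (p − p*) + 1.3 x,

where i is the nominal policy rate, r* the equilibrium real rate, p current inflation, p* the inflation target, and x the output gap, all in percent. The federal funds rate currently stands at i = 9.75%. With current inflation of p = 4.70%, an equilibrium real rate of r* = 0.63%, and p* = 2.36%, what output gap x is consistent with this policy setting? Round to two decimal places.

1.3 x = 9.75 − 0.63 − 4.70 − 0.6 × (4.70 − 2.36) = 3.016
x = 3.016 / 1.3 = 2.32

2.32%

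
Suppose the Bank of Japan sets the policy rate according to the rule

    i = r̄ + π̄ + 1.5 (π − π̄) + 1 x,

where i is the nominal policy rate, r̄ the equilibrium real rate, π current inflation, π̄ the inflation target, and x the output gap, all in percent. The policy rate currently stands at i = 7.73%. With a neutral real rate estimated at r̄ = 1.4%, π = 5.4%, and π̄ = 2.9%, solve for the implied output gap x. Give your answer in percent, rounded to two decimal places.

-0.32%

1 x = 7.73 − 1.4 − 2.9 − 1.5 × (5.4 − 2.9) = -0.32
x = -0.32 / 1 = -0.32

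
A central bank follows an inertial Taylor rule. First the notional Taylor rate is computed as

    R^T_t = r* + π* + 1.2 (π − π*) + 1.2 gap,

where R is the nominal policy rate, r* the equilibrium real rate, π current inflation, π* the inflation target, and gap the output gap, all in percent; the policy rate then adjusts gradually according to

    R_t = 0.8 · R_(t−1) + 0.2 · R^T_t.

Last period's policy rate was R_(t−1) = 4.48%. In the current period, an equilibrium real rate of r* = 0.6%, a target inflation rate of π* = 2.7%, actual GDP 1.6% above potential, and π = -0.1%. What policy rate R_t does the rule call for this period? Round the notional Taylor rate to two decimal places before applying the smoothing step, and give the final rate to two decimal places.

3.96%

Output 1.6% above potential → gap = 1.6.
R^T_t = 0.6 + 2.7 + 1.2 × (-0.1 − 2.7) + 1.2 × 1.6
   = 0.6 + 2.7 − 3.36 + 1.92 = 1.86
R_t = 0.8 × 4.48 + 0.2 × 1.86 = 3.584 + 0.372 = 3.96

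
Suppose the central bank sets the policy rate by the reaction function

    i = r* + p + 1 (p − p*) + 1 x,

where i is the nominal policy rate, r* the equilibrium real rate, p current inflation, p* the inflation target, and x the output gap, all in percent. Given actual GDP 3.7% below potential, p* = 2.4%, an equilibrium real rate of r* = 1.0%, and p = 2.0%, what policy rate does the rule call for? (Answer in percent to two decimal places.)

Output 3.7% below potential → x = -3.7.
i = 1.0 + 2.0 + 1 × (2.0 − 2.4) + 1 × (-3.7)
   = 1.0 + 2 − 0.4 − 3.7 = -1.10

-1.10%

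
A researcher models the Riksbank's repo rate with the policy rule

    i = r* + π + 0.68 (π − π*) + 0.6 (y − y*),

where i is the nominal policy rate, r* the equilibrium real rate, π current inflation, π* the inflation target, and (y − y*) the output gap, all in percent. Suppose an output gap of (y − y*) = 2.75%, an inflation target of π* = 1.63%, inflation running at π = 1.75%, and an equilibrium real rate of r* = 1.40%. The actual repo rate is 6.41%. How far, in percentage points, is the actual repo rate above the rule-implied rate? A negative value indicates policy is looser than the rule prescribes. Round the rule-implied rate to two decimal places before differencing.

i = 1.40 + 1.75 + 0.68 × (1.75 − 1.63) + 0.6 × 2.75
   = 1.40 + 1.75 + 0.0816 + 1.65 = 4.88
Deviation = 6.41 − 4.88 = 1.53 pp.

1.53 pp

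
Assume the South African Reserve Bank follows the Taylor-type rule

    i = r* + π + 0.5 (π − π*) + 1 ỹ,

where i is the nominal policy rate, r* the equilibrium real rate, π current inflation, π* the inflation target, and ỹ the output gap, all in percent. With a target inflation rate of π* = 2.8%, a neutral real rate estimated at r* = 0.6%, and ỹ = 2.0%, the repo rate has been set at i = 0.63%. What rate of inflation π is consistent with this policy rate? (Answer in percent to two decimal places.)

Collecting π: i = r* + (1 + 0.5) π − 0.5 π* + 1 ỹ
1.5 π = 0.63 − 0.6 + 0.5 × 2.8 − 1 × 2.0 = -0.57
π = -0.57 / 1.5 = -0.38

-0.38%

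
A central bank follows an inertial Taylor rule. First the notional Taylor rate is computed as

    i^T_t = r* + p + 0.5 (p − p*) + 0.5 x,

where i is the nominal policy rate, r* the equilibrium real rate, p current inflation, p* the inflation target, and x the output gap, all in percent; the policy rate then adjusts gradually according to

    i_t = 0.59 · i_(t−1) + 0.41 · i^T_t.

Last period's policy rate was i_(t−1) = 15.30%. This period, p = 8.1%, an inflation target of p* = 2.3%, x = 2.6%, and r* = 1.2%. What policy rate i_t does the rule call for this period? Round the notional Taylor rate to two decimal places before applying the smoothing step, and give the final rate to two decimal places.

i^T_t = 1.2 + 8.1 + 0.5 × (8.1 − 2.3) + 0.5 × 2.6
   = 1.2 + 8.1 + 2.9 + 1.3 = 13.50
i_t = 0.59 × 15.30 + 0.41 × 13.50 = 9.027 + 5.535 = 14.56

14.56%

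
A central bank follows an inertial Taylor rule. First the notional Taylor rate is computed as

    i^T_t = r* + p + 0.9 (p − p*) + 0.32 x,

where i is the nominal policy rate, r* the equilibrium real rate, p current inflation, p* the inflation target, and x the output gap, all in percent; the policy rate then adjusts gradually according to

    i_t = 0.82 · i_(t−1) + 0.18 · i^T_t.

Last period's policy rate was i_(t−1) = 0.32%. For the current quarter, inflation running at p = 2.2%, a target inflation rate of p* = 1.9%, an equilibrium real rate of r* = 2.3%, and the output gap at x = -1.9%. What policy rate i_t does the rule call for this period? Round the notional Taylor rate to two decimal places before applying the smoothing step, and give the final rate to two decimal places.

1.01%

i^T_t = 2.3 + 2.2 + 0.9 × (2.2 − 1.9) + 0.32 × (-1.9)
   = 2.3 + 2.2 + 0.27 − 0.608 = 4.16
i_t = 0.82 × 0.32 + 0.18 × 4.16 = 0.2624 + 0.7488 = 1.01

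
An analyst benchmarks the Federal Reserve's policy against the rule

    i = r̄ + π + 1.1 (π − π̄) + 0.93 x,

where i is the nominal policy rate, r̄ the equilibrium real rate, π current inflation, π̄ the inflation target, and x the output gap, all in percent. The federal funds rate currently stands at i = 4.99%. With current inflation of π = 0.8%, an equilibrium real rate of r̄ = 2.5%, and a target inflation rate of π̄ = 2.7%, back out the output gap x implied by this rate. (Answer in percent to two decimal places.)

4.06%

0.93 x = 4.99 − 2.5 − 0.8 − 1.1 × (0.8 − 2.7) = 3.78
x = 3.78 / 0.93 = 4.06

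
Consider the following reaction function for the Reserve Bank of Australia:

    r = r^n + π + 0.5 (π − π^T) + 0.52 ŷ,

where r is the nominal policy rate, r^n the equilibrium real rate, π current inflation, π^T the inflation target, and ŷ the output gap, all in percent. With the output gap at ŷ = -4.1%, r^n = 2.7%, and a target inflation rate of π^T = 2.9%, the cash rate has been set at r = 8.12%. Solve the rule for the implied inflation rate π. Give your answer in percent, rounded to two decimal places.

6.00%

Collecting π: r = r^n + (1 + 0.5) π − 0.5 π^T + 0.52 ŷ
1.5 π = 8.12 − 2.7 + 0.5 × 2.9 − 0.52 × (-4.1) = 9.002
π = 9.002 / 1.5 = 6.00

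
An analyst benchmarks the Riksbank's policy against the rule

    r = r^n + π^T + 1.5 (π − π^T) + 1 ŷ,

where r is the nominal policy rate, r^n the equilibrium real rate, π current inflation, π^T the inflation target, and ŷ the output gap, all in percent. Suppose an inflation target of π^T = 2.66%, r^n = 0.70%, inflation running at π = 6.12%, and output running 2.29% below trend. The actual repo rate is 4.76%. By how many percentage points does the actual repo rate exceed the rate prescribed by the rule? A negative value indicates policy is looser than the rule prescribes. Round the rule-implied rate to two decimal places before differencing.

Output 2.29% below potential → ŷ = -2.29.
r = 0.70 + 2.66 + 1.5 × (6.12 − 2.66) + 1 × (-2.29)
   = 0.70 + 2.66 + 5.19 − 2.29 = 6.26
Deviation = 4.76 − 6.26 = -1.50 pp.

-1.50 pp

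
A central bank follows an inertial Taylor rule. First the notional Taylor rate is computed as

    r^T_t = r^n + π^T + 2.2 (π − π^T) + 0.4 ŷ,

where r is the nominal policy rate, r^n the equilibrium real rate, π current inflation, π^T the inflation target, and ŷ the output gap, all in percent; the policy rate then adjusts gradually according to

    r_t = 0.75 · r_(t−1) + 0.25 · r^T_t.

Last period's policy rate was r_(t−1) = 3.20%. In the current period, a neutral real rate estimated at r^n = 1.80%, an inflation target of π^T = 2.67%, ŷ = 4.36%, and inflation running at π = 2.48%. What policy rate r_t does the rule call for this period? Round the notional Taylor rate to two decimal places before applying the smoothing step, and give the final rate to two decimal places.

3.85%

r^T_t = 1.80 + 2.67 + 2.2 × (2.48 − 2.67) + 0.4 × 4.36
   = 1.80 + 2.67 − 0.418 + 1.744 = 5.80
r_t = 0.75 × 3.20 + 0.25 × 5.80 = 2.4 + 1.45 = 3.85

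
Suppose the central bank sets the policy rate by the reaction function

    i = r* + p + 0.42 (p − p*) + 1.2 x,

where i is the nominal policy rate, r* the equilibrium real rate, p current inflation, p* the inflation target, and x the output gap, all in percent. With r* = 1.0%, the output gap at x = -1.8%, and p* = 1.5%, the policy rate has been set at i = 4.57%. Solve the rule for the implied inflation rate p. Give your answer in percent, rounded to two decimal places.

4.48%

Collecting p: i = r* + (1 + 0.42) p − 0.42 p* + 1.2 x
1.42 p = 4.57 − 1.0 + 0.42 × 1.5 − 1.2 × (-1.8) = 6.36
p = 6.36 / 1.42 = 4.48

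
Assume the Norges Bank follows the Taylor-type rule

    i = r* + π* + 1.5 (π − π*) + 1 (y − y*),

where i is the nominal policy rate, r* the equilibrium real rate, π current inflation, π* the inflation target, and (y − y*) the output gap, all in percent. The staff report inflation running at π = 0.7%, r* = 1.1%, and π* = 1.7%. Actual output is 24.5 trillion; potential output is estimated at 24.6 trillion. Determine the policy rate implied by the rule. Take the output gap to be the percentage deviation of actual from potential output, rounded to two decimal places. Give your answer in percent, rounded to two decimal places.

0.89%

Output gap = 100 × (24.5 − 24.6) / 24.6 = -0.41%.
i = 1.10 + 1.70 + 1.5 × (0.70 − 1.70) + 1 × (-0.41)
   = 1.10 + 1.7 − 1.5 − 0.41 = 0.89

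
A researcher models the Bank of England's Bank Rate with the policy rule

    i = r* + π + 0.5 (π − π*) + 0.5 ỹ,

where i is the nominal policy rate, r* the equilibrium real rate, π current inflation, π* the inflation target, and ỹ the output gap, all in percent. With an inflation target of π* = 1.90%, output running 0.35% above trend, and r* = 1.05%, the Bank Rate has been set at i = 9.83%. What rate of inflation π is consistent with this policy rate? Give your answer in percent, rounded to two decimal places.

6.37%

Output 0.35% above potential → ỹ = 0.35.
Collecting π: i = r* + (1 + 0.5) π − 0.5 π* + 0.5 ỹ
1.5 π = 9.83 − 1.05 + 0.5 × 1.90 − 0.5 × 0.35 = 9.555
π = 9.555 / 1.5 = 6.37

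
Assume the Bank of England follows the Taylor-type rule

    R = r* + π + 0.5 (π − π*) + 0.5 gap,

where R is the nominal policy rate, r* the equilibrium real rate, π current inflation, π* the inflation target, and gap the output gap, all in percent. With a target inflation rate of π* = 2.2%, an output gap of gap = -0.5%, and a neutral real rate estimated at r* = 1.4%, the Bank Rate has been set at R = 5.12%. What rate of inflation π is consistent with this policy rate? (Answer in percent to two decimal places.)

Collecting π: R = r* + (1 + 0.5) π − 0.5 π* + 0.5 gap
1.5 π = 5.12 − 1.4 + 0.5 × 2.2 − 0.5 × (-0.5) = 5.07
π = 5.07 / 1.5 = 3.38

3.38%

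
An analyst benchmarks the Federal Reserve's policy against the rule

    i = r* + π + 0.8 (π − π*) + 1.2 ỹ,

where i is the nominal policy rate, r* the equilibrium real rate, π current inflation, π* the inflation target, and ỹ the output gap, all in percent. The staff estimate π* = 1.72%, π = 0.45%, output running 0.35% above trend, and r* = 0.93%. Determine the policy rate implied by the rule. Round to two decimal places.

0.78%

Output 0.35% above potential → ỹ = 0.35.
i = 0.93 + 0.45 + 0.8 × (0.45 − 1.72) + 1.2 × 0.35
   = 0.93 + 0.45 − 1.016 + 0.42 = 0.78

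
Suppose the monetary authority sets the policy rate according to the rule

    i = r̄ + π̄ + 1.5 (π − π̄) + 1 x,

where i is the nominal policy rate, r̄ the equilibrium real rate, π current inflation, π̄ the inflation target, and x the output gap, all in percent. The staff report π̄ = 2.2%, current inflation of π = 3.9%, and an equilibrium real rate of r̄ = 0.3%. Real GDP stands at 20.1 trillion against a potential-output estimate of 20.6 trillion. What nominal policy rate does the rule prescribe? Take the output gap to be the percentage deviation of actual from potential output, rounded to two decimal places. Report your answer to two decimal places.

Output gap = 100 × (20.1 − 20.6) / 20.6 = -2.43%.
i = 0.30 + 2.20 + 1.5 × (3.90 − 2.20) + 1 × (-2.43)
   = 0.30 + 2.2 + 2.55 − 2.43 = 2.62

2.62%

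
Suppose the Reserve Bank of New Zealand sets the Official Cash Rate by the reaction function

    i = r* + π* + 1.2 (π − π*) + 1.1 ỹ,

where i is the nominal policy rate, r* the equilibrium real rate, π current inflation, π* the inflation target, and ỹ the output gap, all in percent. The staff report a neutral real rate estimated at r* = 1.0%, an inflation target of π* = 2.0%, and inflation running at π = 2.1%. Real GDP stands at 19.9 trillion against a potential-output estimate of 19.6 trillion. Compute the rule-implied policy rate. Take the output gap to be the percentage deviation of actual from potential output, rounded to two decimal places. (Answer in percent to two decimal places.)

Output gap = 100 × (19.9 − 19.6) / 19.6 = 1.53%.
i = 1.00 + 2.00 + 1.2 × (2.10 − 2.00) + 1.1 × 1.53
   = 1.00 + 2 + 0.12 + 1.683 = 4.80

4.80%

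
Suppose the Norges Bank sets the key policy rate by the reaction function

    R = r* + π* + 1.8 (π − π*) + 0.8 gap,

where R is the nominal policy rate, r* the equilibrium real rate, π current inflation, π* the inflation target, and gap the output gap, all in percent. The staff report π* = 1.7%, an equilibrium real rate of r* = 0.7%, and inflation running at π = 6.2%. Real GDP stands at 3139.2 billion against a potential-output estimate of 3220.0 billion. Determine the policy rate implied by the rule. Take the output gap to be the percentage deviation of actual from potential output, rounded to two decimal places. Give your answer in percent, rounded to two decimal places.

Output gap = 100 × (3139.2 − 3220.0) / 3220.0 = -2.51%.
R = 0.70 + 1.70 + 1.8 × (6.20 − 1.70) + 0.8 × (-2.51)
   = 0.70 + 1.7 + 8.1 − 2.008 = 8.49

8.49%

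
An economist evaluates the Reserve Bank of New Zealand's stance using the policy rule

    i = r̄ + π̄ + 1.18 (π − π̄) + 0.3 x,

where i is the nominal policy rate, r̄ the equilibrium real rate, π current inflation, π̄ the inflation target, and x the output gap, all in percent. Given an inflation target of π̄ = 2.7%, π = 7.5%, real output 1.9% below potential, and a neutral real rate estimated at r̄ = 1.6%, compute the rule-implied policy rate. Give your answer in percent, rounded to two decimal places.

Output 1.9% below potential → x = -1.9.
i = 1.6 + 2.7 + 1.18 × (7.5 − 2.7) + 0.3 × (-1.9)
   = 1.6 + 2.7 + 5.664 − 0.57 = 9.39

9.39%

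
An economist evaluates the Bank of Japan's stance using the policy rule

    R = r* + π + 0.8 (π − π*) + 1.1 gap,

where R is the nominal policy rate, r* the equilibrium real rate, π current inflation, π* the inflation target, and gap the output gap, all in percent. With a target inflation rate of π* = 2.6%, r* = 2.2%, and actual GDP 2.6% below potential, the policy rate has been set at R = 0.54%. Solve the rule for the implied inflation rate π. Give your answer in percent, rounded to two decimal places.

1.82%

Output 2.6% below potential → gap = -2.6.
Collecting π: R = r* + (1 + 0.8) π − 0.8 π* + 1.1 gap
1.8 π = 0.54 − 2.2 + 0.8 × 2.6 − 1.1 × (-2.6) = 3.28
π = 3.28 / 1.8 = 1.82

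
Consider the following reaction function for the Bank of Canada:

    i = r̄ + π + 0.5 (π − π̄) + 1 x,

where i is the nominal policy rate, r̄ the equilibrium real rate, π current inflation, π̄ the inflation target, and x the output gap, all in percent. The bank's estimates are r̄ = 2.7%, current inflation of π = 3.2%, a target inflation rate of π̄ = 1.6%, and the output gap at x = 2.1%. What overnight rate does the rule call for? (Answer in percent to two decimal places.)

i = 2.7 + 3.2 + 0.5 × (3.2 − 1.6) + 1 × 2.1
   = 2.7 + 3.2 + 0.8 + 2.1 = 8.80

8.80%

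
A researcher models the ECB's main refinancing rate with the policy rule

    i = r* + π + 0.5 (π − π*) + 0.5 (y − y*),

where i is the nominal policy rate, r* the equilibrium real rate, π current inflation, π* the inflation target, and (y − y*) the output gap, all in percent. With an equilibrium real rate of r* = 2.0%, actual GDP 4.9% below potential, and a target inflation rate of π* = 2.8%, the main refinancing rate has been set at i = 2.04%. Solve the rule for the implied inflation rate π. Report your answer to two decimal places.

Output 4.9% below potential → (y − y*) = -4.9.
Collecting π: i = r* + (1 + 0.5) π − 0.5 π* + 0.5 (y − y*)
1.5 π = 2.04 − 2.0 + 0.5 × 2.8 − 0.5 × (-4.9) = 3.89
π = 3.89 / 1.5 = 2.59

2.59%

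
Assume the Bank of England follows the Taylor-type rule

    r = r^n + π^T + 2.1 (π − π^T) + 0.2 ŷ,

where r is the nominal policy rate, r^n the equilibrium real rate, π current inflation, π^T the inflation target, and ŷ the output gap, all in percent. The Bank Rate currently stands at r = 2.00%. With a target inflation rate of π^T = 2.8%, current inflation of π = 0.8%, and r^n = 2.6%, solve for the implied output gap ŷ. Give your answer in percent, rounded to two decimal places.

0.2 ŷ = 2.00 − 2.6 − 2.8 − 2.1 × (0.8 − 2.8) = 0.8
ŷ = 0.8 / 0.2 = 4.00

4.00%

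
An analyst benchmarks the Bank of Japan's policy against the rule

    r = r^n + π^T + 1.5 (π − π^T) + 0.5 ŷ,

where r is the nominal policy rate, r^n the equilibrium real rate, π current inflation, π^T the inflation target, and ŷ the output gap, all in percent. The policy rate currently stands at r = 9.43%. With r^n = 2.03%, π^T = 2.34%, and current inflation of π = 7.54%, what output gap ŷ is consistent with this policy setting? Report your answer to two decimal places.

-5.48%

0.5 ŷ = 9.43 − 2.03 − 2.34 − 1.5 × (7.54 − 2.34) = -2.74
ŷ = -2.74 / 0.5 = -5.48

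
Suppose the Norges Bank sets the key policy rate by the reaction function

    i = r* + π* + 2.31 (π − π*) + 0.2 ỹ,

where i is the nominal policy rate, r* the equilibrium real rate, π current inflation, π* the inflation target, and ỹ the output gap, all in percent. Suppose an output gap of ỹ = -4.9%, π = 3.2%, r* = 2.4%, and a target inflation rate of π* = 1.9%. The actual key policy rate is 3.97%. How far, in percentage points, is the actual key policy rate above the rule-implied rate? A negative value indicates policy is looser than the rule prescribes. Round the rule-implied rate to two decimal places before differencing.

-2.35 pp

i = 2.4 + 1.9 + 2.31 × (3.2 − 1.9) + 0.2 × (-4.9)
   = 2.4 + 1.9 + 3.003 − 0.98 = 6.32
Deviation = 3.97 − 6.32 = -2.35 pp.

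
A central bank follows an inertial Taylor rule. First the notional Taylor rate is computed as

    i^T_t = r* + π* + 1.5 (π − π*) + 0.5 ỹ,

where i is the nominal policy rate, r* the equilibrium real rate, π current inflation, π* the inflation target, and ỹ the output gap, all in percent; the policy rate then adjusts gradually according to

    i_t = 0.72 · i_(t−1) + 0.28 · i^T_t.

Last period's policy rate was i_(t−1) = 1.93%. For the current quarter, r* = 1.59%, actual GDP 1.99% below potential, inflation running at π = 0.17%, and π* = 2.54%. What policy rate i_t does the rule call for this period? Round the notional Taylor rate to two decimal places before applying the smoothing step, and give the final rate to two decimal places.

1.27%

Output 1.99% below potential → ỹ = -1.99.
i^T_t = 1.59 + 2.54 + 1.5 × (0.17 − 2.54) + 0.5 × (-1.99)
   = 1.59 + 2.54 − 3.555 − 0.995 = -0.42
i_t = 0.72 × 1.93 + 0.28 × (-0.42) = 1.3896 − 0.1176 = 1.27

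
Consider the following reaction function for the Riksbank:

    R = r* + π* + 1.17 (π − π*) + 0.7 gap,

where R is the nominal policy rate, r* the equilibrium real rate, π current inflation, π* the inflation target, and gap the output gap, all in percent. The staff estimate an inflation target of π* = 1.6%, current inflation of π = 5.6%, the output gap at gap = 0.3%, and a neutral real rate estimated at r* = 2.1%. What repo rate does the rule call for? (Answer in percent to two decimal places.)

8.59%

R = 2.1 + 1.6 + 1.17 × (5.6 − 1.6) + 0.7 × 0.3
   = 2.1 + 1.6 + 4.68 + 0.21 = 8.59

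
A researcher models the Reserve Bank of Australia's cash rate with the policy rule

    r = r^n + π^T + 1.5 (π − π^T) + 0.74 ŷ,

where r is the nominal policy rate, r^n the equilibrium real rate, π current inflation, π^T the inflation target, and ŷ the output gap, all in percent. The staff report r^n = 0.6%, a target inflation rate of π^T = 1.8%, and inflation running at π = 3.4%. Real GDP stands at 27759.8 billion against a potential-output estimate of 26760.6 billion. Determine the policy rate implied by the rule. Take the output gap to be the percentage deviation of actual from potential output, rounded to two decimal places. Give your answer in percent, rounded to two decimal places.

7.56%

Output gap = 100 × (27759.8 − 26760.6) / 26760.6 = 3.73%.
r = 0.60 + 1.80 + 1.5 × (3.40 − 1.80) + 0.74 × 3.73
   = 0.60 + 1.8 + 2.4 + 2.7602 = 7.56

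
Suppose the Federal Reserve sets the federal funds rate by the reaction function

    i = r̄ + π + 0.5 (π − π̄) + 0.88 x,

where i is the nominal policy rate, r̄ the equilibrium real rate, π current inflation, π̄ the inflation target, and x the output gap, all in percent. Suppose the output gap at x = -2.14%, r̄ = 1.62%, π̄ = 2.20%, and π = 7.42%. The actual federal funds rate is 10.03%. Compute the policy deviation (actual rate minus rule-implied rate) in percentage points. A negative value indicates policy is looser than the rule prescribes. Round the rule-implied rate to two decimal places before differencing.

0.26 pp

i = 1.62 + 7.42 + 0.5 × (7.42 − 2.20) + 0.88 × (-2.14)
   = 1.62 + 7.42 + 2.61 − 1.8832 = 9.77
Deviation = 10.03 − 9.77 = 0.26 pp.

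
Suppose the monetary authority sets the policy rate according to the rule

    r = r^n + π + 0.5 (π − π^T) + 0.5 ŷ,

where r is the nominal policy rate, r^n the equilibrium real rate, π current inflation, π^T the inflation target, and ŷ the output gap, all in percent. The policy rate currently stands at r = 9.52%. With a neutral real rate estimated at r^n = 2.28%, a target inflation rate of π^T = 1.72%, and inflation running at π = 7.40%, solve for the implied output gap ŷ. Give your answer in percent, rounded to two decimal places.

0.5 ŷ = 9.52 − 2.28 − 7.40 − 0.5 × (7.40 − 1.72) = -3
ŷ = -3 / 0.5 = -6.00

-6.00%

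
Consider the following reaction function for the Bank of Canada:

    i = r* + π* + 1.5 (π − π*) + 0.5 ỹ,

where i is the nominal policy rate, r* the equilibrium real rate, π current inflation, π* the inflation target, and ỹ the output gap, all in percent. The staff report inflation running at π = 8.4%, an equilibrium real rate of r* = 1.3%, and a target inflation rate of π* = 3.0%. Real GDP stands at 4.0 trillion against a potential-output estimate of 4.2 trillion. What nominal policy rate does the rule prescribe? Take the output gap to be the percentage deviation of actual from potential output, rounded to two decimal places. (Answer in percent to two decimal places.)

Output gap = 100 × (4.0 − 4.2) / 4.2 = -4.76%.
i = 1.30 + 3.00 + 1.5 × (8.40 − 3.00) + 0.5 × (-4.76)
   = 1.30 + 3 + 8.1 − 2.38 = 10.02

10.02%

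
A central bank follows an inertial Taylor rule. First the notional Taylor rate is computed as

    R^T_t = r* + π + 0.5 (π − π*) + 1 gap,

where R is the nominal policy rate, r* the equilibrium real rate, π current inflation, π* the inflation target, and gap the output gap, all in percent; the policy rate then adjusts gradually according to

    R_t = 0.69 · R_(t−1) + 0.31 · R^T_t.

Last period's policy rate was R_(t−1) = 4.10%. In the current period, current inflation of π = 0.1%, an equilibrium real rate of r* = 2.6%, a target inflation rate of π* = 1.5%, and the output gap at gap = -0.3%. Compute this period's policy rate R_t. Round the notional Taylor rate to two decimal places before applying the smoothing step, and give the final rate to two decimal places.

R^T_t = 2.6 + 0.1 + 0.5 × (0.1 − 1.5) + 1 × (-0.3)
   = 2.6 + 0.1 − 0.7 − 0.3 = 1.70
R_t = 0.69 × 4.10 + 0.31 × 1.70 = 2.829 + 0.527 = 3.36

3.36%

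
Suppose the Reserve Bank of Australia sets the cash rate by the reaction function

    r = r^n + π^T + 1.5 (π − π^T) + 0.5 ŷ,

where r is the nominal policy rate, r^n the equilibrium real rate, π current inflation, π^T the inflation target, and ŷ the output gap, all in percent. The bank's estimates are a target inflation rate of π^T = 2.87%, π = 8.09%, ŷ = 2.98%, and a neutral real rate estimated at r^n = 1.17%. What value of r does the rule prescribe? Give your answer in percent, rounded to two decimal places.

r = 1.17 + 2.87 + 1.5 × (8.09 − 2.87) + 0.5 × 2.98
   = 1.17 + 2.87 + 7.83 + 1.49 = 13.36

13.36%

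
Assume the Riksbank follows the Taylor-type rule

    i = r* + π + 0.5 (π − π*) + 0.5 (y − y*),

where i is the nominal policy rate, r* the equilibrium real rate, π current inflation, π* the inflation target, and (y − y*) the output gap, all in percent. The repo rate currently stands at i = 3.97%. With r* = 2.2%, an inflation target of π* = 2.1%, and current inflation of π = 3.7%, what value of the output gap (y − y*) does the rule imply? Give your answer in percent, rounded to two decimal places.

-5.46%

0.5 (y − y*) = 3.97 − 2.2 − 3.7 − 0.5 × (3.7 − 2.1) = -2.73
(y − y*) = -2.73 / 0.5 = -5.46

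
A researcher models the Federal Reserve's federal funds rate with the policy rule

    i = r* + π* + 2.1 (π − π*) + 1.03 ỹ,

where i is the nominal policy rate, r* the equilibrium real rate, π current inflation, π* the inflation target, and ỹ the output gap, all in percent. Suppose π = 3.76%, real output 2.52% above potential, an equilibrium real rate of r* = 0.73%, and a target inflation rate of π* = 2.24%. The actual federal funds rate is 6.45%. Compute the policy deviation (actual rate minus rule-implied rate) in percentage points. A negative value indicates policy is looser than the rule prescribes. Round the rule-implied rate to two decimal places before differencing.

-2.31 pp

Output 2.52% above potential → ỹ = 2.52.
i = 0.73 + 2.24 + 2.1 × (3.76 − 2.24) + 1.03 × 2.52
   = 0.73 + 2.24 + 3.192 + 2.5956 = 8.76
Deviation = 6.45 − 8.76 = -2.31 pp.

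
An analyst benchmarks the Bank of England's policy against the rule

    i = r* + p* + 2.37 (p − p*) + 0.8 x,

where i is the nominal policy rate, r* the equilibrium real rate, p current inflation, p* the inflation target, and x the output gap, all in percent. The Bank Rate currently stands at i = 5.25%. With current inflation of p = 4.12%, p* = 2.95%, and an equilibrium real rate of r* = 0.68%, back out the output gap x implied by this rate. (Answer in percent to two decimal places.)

-1.44%

0.8 x = 5.25 − 0.68 − 2.95 − 2.37 × (4.12 − 2.95) = -1.1529
x = -1.1529 / 0.8 = -1.44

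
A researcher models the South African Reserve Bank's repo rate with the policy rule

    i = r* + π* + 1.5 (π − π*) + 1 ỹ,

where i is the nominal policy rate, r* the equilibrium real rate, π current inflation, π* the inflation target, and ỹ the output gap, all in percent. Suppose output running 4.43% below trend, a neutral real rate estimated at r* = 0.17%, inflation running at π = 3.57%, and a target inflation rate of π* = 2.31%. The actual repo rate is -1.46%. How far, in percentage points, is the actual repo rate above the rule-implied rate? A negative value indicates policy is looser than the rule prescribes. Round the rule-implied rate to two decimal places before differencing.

-1.40 pp

Output 4.43% below potential → ỹ = -4.43.
i = 0.17 + 2.31 + 1.5 × (3.57 − 2.31) + 1 × (-4.43)
   = 0.17 + 2.31 + 1.89 − 4.43 = -0.06
Deviation = -1.46 − (-0.06) = -1.40 pp.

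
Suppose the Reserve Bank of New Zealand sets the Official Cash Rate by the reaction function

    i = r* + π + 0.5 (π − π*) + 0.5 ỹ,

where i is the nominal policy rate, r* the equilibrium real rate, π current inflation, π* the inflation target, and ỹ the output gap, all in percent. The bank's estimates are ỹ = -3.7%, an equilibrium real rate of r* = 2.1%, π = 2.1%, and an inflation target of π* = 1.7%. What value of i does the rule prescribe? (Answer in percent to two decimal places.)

i = 2.1 + 2.1 + 0.5 × (2.1 − 1.7) + 0.5 × (-3.7)
   = 2.1 + 2.1 + 0.2 − 1.85 = 2.55

2.55%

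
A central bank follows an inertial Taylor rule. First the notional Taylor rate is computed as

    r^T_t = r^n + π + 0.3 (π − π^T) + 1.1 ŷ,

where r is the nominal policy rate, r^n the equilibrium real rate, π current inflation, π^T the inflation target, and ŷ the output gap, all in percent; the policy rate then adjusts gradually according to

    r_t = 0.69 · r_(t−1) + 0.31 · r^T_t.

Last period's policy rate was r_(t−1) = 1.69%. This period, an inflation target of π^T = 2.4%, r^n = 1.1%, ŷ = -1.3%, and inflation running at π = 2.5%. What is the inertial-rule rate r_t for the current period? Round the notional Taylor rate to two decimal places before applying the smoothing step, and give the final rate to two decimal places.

r^T_t = 1.1 + 2.5 + 0.3 × (2.5 − 2.4) + 1.1 × (-1.3)
   = 1.1 + 2.5 + 0.03 − 1.43 = 2.20
r_t = 0.69 × 1.69 + 0.31 × 2.20 = 1.1661 + 0.682 = 1.85

1.85%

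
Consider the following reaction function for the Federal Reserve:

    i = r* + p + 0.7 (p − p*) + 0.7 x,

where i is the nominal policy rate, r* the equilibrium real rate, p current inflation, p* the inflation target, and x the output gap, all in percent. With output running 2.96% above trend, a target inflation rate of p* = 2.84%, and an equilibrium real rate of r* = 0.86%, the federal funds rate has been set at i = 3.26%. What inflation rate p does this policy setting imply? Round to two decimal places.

1.36%

Output 2.96% above potential → x = 2.96.
Collecting p: i = r* + (1 + 0.7) p − 0.7 p* + 0.7 x
1.7 p = 3.26 − 0.86 + 0.7 × 2.84 − 0.7 × 2.96 = 2.316
p = 2.316 / 1.7 = 1.36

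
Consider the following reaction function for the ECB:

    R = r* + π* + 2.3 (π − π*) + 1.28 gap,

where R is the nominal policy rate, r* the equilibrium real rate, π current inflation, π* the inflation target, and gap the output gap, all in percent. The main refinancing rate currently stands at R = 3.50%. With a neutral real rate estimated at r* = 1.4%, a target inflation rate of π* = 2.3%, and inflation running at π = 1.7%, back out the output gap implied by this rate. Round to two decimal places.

0.92%

1.28 gap = 3.50 − 1.4 − 2.3 − 2.3 × (1.7 − 2.3) = 1.18
gap = 1.18 / 1.28 = 0.92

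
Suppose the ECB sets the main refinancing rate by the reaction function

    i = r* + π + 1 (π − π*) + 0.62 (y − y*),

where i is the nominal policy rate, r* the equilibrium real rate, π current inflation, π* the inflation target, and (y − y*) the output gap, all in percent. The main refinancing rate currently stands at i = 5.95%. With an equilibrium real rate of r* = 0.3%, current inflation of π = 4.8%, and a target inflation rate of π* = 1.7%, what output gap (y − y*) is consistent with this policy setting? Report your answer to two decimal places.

0.62 (y − y*) = 5.95 − 0.3 − 4.8 − 1 × (4.8 − 1.7) = -2.25
(y − y*) = -2.25 / 0.62 = -3.63

-3.63%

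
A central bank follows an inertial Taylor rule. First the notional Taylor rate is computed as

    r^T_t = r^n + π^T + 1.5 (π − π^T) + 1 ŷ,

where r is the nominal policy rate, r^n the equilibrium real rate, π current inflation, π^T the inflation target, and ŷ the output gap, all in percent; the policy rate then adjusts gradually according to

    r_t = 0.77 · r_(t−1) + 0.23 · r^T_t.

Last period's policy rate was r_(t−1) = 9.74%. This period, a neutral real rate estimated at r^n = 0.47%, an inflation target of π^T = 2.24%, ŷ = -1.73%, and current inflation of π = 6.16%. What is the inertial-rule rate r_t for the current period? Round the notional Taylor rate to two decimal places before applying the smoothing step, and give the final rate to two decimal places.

9.08%

r^T_t = 0.47 + 2.24 + 1.5 × (6.16 − 2.24) + 1 × (-1.73)
   = 0.47 + 2.24 + 5.88 − 1.73 = 6.86
r_t = 0.77 × 9.74 + 0.23 × 6.86 = 7.4998 + 1.5778 = 9.08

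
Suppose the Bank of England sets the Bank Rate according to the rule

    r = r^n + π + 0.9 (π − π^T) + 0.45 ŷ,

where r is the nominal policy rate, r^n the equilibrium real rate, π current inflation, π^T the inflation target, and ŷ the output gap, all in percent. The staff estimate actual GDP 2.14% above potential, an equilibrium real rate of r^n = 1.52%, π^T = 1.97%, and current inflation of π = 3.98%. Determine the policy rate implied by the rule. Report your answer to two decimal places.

Output 2.14% above potential → ŷ = 2.14.
r = 1.52 + 3.98 + 0.9 × (3.98 − 1.97) + 0.45 × 2.14
   = 1.52 + 3.98 + 1.809 + 0.963 = 8.27

8.27%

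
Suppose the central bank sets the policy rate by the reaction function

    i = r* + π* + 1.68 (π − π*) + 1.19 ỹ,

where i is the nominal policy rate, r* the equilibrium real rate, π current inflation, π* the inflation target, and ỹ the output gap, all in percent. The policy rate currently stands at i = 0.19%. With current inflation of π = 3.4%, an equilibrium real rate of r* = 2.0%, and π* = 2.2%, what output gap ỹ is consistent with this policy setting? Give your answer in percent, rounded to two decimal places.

-5.06%

1.19 ỹ = 0.19 − 2.0 − 2.2 − 1.68 × (3.4 − 2.2) = -6.026
ỹ = -6.026 / 1.19 = -5.06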